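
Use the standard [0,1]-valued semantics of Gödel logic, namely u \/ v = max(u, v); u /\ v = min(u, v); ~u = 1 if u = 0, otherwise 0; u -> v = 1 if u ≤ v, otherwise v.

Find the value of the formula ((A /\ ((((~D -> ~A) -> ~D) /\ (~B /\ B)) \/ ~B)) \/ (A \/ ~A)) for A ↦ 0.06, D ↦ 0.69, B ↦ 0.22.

0.06

~D: Gödel ¬ of 0.69 = 0 (operand ≠ 0)
~A: Gödel ¬ of 0.06 = 0 (operand ≠ 0)
(~D -> ~A): 0 ≤ 0, so result = 1
~D: Gödel ¬ of 0.69 = 0 (operand ≠ 0)
((~D -> ~A) -> ~D): 1 > 0, so result = 0
~B: Gödel ¬ of 0.22 = 0 (operand ≠ 0)
(~B /\ B) = min(0, 0.22) = 0
(((~D -> ~A) -> ~D) /\ (~B /\ B)) = min(0, 0) = 0
~B: Gödel ¬ of 0.22 = 0 (operand ≠ 0)
((((~D -> ~A) -> ~D) /\ (~B /\ B)) \/ ~B) = max(0, 0) = 0
(A /\ ((((~D -> ~A) -> ~D) /\ (~B /\ B)) \/ ~B)) = min(0.06, 0) = 0
~A: Gödel ¬ of 0.06 = 0 (operand ≠ 0)
(A \/ ~A) = max(0.06, 0) = 0.06
((A /\ ((((~D -> ~A) -> ~D) /\ (~B /\ B)) \/ ~B)) \/ (A \/ ~A)) = max(0, 0.06) = 0.06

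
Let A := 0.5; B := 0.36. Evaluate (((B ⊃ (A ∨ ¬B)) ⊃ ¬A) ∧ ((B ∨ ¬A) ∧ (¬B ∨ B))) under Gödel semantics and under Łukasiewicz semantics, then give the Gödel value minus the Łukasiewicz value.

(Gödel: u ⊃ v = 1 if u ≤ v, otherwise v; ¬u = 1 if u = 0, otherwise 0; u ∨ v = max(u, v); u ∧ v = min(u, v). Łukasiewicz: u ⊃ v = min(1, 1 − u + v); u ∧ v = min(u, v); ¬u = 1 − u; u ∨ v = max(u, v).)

Gödel evaluation:
  ¬B: Gödel ¬ of 0.36 = 0 (operand ≠ 0)
  (A ∨ ¬B) = max(0.5, 0) = 0.5
  (B ⊃ (A ∨ ¬B)): 0.36 ≤ 0.5, so result = 1
  ¬A: Gödel ¬ of 0.5 = 0 (operand ≠ 0)
  ((B ⊃ (A ∨ ¬B)) ⊃ ¬A): 1 > 0, so result = 0
  ¬A: Gödel ¬ of 0.5 = 0 (operand ≠ 0)
  (B ∨ ¬A) = max(0.36, 0) = 0.36
  ¬B: Gödel ¬ of 0.36 = 0 (operand ≠ 0)
  (¬B ∨ B) = max(0, 0.36) = 0.36
  ((B ∨ ¬A) ∧ (¬B ∨ B)) = min(0.36, 0.36) = 0.36
  (((B ⊃ (A ∨ ¬B)) ⊃ ¬A) ∧ ((B ∨ ¬A) ∧ (¬B ∨ B))) = min(0, 0.36) = 0
  Gödel value = 0
Łukasiewicz evaluation:
  ¬B: Łukasiewicz ¬ gives 1 − 0.36 = 0.64
  (A ∨ ¬B) = max(0.5, 0.64) = 0.64
  (B ⊃ (A ∨ ¬B)): min(1, 1 − 0.36 + 0.64) = 1
  ¬A: Łukasiewicz ¬ gives 1 − 0.5 = 0.5
  ((B ⊃ (A ∨ ¬B)) ⊃ ¬A): min(1, 1 − 1 + 0.5) = 0.5
  ¬A: Łukasiewicz ¬ gives 1 − 0.5 = 0.5
  (B ∨ ¬A) = max(0.36, 0.5) = 0.5
  ¬B: Łukasiewicz ¬ gives 1 − 0.36 = 0.64
  (¬B ∨ B) = max(0.64, 0.36) = 0.64
  ((B ∨ ¬A) ∧ (¬B ∨ B)) = min(0.5, 0.64) = 0.5
  (((B ⊃ (A ∨ ¬B)) ⊃ ¬A) ∧ ((B ∨ ¬A) ∧ (¬B ∨ B))) = min(0.5, 0.5) = 0.5
  Łukasiewicz value = 0.5
Difference: 0 − 0.5 = -0.50

-0.50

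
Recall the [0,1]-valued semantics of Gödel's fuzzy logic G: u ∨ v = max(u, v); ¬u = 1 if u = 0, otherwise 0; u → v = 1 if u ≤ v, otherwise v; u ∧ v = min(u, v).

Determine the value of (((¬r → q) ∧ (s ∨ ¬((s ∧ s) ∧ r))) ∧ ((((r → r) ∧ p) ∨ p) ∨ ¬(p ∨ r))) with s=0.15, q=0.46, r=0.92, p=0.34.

¬r: Gödel ¬ of 0.92 = 0 (operand ≠ 0)
(¬r → q): 0 ≤ 0.46, so result = 1
(s ∧ s) = min(0.15, 0.15) = 0.15
((s ∧ s) ∧ r) = min(0.15, 0.92) = 0.15
¬((s ∧ s) ∧ r): Gödel ¬ of 0.15 = 0 (operand ≠ 0)
(s ∨ ¬((s ∧ s) ∧ r)) = max(0.15, 0) = 0.15
((¬r → q) ∧ (s ∨ ¬((s ∧ s) ∧ r))) = min(1, 0.15) = 0.15
(r → r): 0.92 ≤ 0.92, so result = 1
((r → r) ∧ p) = min(1, 0.34) = 0.34
(((r → r) ∧ p) ∨ p) = max(0.34, 0.34) = 0.34
(p ∨ r) = max(0.34, 0.92) = 0.92
¬(p ∨ r): Gödel ¬ of 0.92 = 0 (operand ≠ 0)
((((r → r) ∧ p) ∨ p) ∨ ¬(p ∨ r)) = max(0.34, 0) = 0.34
(((¬r → q) ∧ (s ∨ ¬((s ∧ s) ∧ r))) ∧ ((((r → r) ∧ p) ∨ p) ∨ ¬(p ∨ r))) = min(0.15, 0.34) = 0.15

0.15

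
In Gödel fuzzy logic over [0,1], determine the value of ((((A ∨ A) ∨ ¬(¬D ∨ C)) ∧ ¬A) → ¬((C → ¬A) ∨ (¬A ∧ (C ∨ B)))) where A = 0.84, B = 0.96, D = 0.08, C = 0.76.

1.00

(A ∨ A) = max(0.84, 0.84) = 0.84
¬D: Gödel ¬ of 0.08 = 0 (operand ≠ 0)
(¬D ∨ C) = max(0, 0.76) = 0.76
¬(¬D ∨ C): Gödel ¬ of 0.76 = 0 (operand ≠ 0)
((A ∨ A) ∨ ¬(¬D ∨ C)) = max(0.84, 0) = 0.84
¬A: Gödel ¬ of 0.84 = 0 (operand ≠ 0)
(((A ∨ A) ∨ ¬(¬D ∨ C)) ∧ ¬A) = min(0.84, 0) = 0
¬A: Gödel ¬ of 0.84 = 0 (operand ≠ 0)
(C → ¬A): 0.76 > 0, so result = 0
¬A: Gödel ¬ of 0.84 = 0 (operand ≠ 0)
(C ∨ B) = max(0.76, 0.96) = 0.96
(¬A ∧ (C ∨ B)) = min(0, 0.96) = 0
((C → ¬A) ∨ (¬A ∧ (C ∨ B))) = max(0, 0) = 0
¬((C → ¬A) ∨ (¬A ∧ (C ∨ B))): Gödel ¬ of 0 = 1 (operand is 0)
((((A ∨ A) ∨ ¬(¬D ∨ C)) ∧ ¬A) → ¬((C → ¬A) ∨ (¬A ∧ (C ∨ B)))): 0 ≤ 1, so result = 1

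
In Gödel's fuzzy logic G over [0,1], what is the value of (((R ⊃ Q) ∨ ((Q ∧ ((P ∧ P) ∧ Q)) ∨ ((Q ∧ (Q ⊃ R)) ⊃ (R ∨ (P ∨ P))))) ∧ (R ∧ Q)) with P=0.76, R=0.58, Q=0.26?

0.26

(R ⊃ Q): 0.58 > 0.26, so result = 0.26
(P ∧ P) = min(0.76, 0.76) = 0.76
((P ∧ P) ∧ Q) = min(0.76, 0.26) = 0.26
(Q ∧ ((P ∧ P) ∧ Q)) = min(0.26, 0.26) = 0.26
(Q ⊃ R): 0.26 ≤ 0.58, so result = 1
(Q ∧ (Q ⊃ R)) = min(0.26, 1) = 0.26
(P ∨ P) = max(0.76, 0.76) = 0.76
(R ∨ (P ∨ P)) = max(0.58, 0.76) = 0.76
((Q ∧ (Q ⊃ R)) ⊃ (R ∨ (P ∨ P))): 0.26 ≤ 0.76, so result = 1
((Q ∧ ((P ∧ P) ∧ Q)) ∨ ((Q ∧ (Q ⊃ R)) ⊃ (R ∨ (P ∨ P)))) = max(0.26, 1) = 1
((R ⊃ Q) ∨ ((Q ∧ ((P ∧ P) ∧ Q)) ∨ ((Q ∧ (Q ⊃ R)) ⊃ (R ∨ (P ∨ P))))) = max(0.26, 1) = 1
(R ∧ Q) = min(0.58, 0.26) = 0.26
(((R ⊃ Q) ∨ ((Q ∧ ((P ∧ P) ∧ Q)) ∨ ((Q ∧ (Q ⊃ R)) ⊃ (R ∨ (P ∨ P))))) ∧ (R ∧ Q)) = min(1, 0.26) = 0.26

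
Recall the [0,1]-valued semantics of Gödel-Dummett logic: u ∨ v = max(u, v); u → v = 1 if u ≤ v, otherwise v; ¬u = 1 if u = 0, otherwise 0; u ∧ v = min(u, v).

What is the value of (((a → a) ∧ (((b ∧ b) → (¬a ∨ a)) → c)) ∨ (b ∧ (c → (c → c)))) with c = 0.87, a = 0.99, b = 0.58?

0.87

(a → a): 0.99 ≤ 0.99, so result = 1
(b ∧ b) = min(0.58, 0.58) = 0.58
¬a: Gödel ¬ of 0.99 = 0 (operand ≠ 0)
(¬a ∨ a) = max(0, 0.99) = 0.99
((b ∧ b) → (¬a ∨ a)): 0.58 ≤ 0.99, so result = 1
(((b ∧ b) → (¬a ∨ a)) → c): 1 > 0.87, so result = 0.87
((a → a) ∧ (((b ∧ b) → (¬a ∨ a)) → c)) = min(1, 0.87) = 0.87
(c → c): 0.87 ≤ 0.87, so result = 1
(c → (c → c)): 0.87 ≤ 1, so result = 1
(b ∧ (c → (c → c))) = min(0.58, 1) = 0.58
(((a → a) ∧ (((b ∧ b) → (¬a ∨ a)) → c)) ∨ (b ∧ (c → (c → c)))) = max(0.87, 0.58) = 0.87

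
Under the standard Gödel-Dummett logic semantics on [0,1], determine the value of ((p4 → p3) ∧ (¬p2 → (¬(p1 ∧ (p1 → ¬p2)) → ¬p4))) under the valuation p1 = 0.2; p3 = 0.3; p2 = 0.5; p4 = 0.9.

0.30

(p4 → p3): 0.9 > 0.3, so result = 0.3
¬p2: Gödel ¬ of 0.5 = 0 (operand ≠ 0)
¬p2: Gödel ¬ of 0.5 = 0 (operand ≠ 0)
(p1 → ¬p2): 0.2 > 0, so result = 0
(p1 ∧ (p1 → ¬p2)) = min(0.2, 0) = 0
¬(p1 ∧ (p1 → ¬p2)): Gödel ¬ of 0 = 1 (operand is 0)
¬p4: Gödel ¬ of 0.9 = 0 (operand ≠ 0)
(¬(p1 ∧ (p1 → ¬p2)) → ¬p4): 1 > 0, so result = 0
(¬p2 → (¬(p1 ∧ (p1 → ¬p2)) → ¬p4)): 0 ≤ 0, so result = 1
((p4 → p3) ∧ (¬p2 → (¬(p1 ∧ (p1 → ¬p2)) → ¬p4))) = min(0.3, 1) = 0.3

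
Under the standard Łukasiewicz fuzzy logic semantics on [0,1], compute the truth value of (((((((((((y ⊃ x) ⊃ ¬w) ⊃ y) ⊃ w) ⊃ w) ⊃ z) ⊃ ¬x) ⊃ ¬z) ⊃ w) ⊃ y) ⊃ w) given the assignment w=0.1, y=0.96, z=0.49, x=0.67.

0.10

(y ⊃ x): min(1, 1 − 0.96 + 0.67) = 0.71
¬w: Łukasiewicz ¬ gives 1 − 0.1 = 0.9
((y ⊃ x) ⊃ ¬w): min(1, 1 − 0.71 + 0.9) = 1
(((y ⊃ x) ⊃ ¬w) ⊃ y): min(1, 1 − 1 + 0.96) = 0.96
((((y ⊃ x) ⊃ ¬w) ⊃ y) ⊃ w): min(1, 1 − 0.96 + 0.1) = 0.14
(((((y ⊃ x) ⊃ ¬w) ⊃ y) ⊃ w) ⊃ w): min(1, 1 − 0.14 + 0.1) = 0.96
((((((y ⊃ x) ⊃ ¬w) ⊃ y) ⊃ w) ⊃ w) ⊃ z): min(1, 1 − 0.96 + 0.49) = 0.53
¬x: Łukasiewicz ¬ gives 1 − 0.67 = 0.33
(((((((y ⊃ x) ⊃ ¬w) ⊃ y) ⊃ w) ⊃ w) ⊃ z) ⊃ ¬x): min(1, 1 − 0.53 + 0.33) = 0.8
¬z: Łukasiewicz ¬ gives 1 − 0.49 = 0.51
((((((((y ⊃ x) ⊃ ¬w) ⊃ y) ⊃ w) ⊃ w) ⊃ z) ⊃ ¬x) ⊃ ¬z): min(1, 1 − 0.8 + 0.51) = 0.71
(((((((((y ⊃ x) ⊃ ¬w) ⊃ y) ⊃ w) ⊃ w) ⊃ z) ⊃ ¬x) ⊃ ¬z) ⊃ w): min(1, 1 − 0.71 + 0.1) = 0.39
((((((((((y ⊃ x) ⊃ ¬w) ⊃ y) ⊃ w) ⊃ w) ⊃ z) ⊃ ¬x) ⊃ ¬z) ⊃ w) ⊃ y): min(1, 1 − 0.39 + 0.96) = 1
(((((((((((y ⊃ x) ⊃ ¬w) ⊃ y) ⊃ w) ⊃ w) ⊃ z) ⊃ ¬x) ⊃ ¬z) ⊃ w) ⊃ y) ⊃ w): min(1, 1 − 1 + 0.1) = 0.1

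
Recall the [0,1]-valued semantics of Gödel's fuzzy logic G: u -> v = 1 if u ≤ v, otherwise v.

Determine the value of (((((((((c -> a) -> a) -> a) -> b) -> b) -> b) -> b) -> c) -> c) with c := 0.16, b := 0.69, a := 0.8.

1.00

(c -> a): 0.16 ≤ 0.8, so result = 1
((c -> a) -> a): 1 > 0.8, so result = 0.8
(((c -> a) -> a) -> a): 0.8 ≤ 0.8, so result = 1
((((c -> a) -> a) -> a) -> b): 1 > 0.69, so result = 0.69
(((((c -> a) -> a) -> a) -> b) -> b): 0.69 ≤ 0.69, so result = 1
((((((c -> a) -> a) -> a) -> b) -> b) -> b): 1 > 0.69, so result = 0.69
(((((((c -> a) -> a) -> a) -> b) -> b) -> b) -> b): 0.69 ≤ 0.69, so result = 1
((((((((c -> a) -> a) -> a) -> b) -> b) -> b) -> b) -> c): 1 > 0.16, so result = 0.16
(((((((((c -> a) -> a) -> a) -> b) -> b) -> b) -> b) -> c) -> c): 0.16 ≤ 0.16, so result = 1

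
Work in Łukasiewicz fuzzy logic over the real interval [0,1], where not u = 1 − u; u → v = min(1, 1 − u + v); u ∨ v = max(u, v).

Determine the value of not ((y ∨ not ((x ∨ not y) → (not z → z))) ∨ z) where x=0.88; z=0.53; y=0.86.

0.14

not y: Łukasiewicz ¬ gives 1 − 0.86 = 0.14
(x ∨ not y) = max(0.88, 0.14) = 0.88
not z: Łukasiewicz ¬ gives 1 − 0.53 = 0.47
(not z → z): min(1, 1 − 0.47 + 0.53) = 1
((x ∨ not y) → (not z → z)): min(1, 1 − 0.88 + 1) = 1
not ((x ∨ not y) → (not z → z)): Łukasiewicz ¬ gives 1 − 1 = 0
(y ∨ not ((x ∨ not y) → (not z → z))) = max(0.86, 0) = 0.86
((y ∨ not ((x ∨ not y) → (not z → z))) ∨ z) = max(0.86, 0.53) = 0.86
not ((y ∨ not ((x ∨ not y) → (not z → z))) ∨ z): Łukasiewicz ¬ gives 1 − 0.86 = 0.14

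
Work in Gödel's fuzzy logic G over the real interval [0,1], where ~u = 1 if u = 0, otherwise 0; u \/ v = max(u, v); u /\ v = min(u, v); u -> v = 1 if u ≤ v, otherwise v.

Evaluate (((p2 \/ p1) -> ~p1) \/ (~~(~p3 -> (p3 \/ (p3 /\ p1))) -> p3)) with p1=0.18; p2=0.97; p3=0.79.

(p2 \/ p1) = max(0.97, 0.18) = 0.97
~p1: Gödel ¬ of 0.18 = 0 (operand ≠ 0)
((p2 \/ p1) -> ~p1): 0.97 > 0, so result = 0
~p3: Gödel ¬ of 0.79 = 0 (operand ≠ 0)
(p3 /\ p1) = min(0.79, 0.18) = 0.18
(p3 \/ (p3 /\ p1)) = max(0.79, 0.18) = 0.79
(~p3 -> (p3 \/ (p3 /\ p1))): 0 ≤ 0.79, so result = 1
~(~p3 -> (p3 \/ (p3 /\ p1))): Gödel ¬ of 1 = 0 (operand ≠ 0)
~~(~p3 -> (p3 \/ (p3 /\ p1))): Gödel ¬ of 0 = 1 (operand is 0)
(~~(~p3 -> (p3 \/ (p3 /\ p1))) -> p3): 1 > 0.79, so result = 0.79
(((p2 \/ p1) -> ~p1) \/ (~~(~p3 -> (p3 \/ (p3 /\ p1))) -> p3)) = max(0, 0.79) = 0.79

0.79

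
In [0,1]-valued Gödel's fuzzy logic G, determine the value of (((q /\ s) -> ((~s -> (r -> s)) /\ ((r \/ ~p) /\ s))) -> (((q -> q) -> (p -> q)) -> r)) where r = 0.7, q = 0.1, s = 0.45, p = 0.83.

1.00

(q /\ s) = min(0.1, 0.45) = 0.1
~s: Gödel ¬ of 0.45 = 0 (operand ≠ 0)
(r -> s): 0.7 > 0.45, so result = 0.45
(~s -> (r -> s)): 0 ≤ 0.45, so result = 1
~p: Gödel ¬ of 0.83 = 0 (operand ≠ 0)
(r \/ ~p) = max(0.7, 0) = 0.7
((r \/ ~p) /\ s) = min(0.7, 0.45) = 0.45
((~s -> (r -> s)) /\ ((r \/ ~p) /\ s)) = min(1, 0.45) = 0.45
((q /\ s) -> ((~s -> (r -> s)) /\ ((r \/ ~p) /\ s))): 0.1 ≤ 0.45, so result = 1
(q -> q): 0.1 ≤ 0.1, so result = 1
(p -> q): 0.83 > 0.1, so result = 0.1
((q -> q) -> (p -> q)): 1 > 0.1, so result = 0.1
(((q -> q) -> (p -> q)) -> r): 0.1 ≤ 0.7, so result = 1
(((q /\ s) -> ((~s -> (r -> s)) /\ ((r \/ ~p) /\ s))) -> (((q -> q) -> (p -> q)) -> r)): 1 ≤ 1, so result = 1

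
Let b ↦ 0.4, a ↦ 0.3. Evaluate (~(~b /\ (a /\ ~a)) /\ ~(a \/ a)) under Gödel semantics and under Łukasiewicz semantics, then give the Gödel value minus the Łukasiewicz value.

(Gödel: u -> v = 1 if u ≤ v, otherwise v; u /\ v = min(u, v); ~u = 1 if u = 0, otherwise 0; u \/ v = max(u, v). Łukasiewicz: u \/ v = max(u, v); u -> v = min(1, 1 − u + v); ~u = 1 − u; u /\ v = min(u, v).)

-0.70

Gödel evaluation:
  ~b: Gödel ¬ of 0.4 = 0 (operand ≠ 0)
  ~a: Gödel ¬ of 0.3 = 0 (operand ≠ 0)
  (a /\ ~a) = min(0.3, 0) = 0
  (~b /\ (a /\ ~a)) = min(0, 0) = 0
  ~(~b /\ (a /\ ~a)): Gödel ¬ of 0 = 1 (operand is 0)
  (a \/ a) = max(0.3, 0.3) = 0.3
  ~(a \/ a): Gödel ¬ of 0.3 = 0 (operand ≠ 0)
  (~(~b /\ (a /\ ~a)) /\ ~(a \/ a)) = min(1, 0) = 0
  Gödel value = 0
Łukasiewicz evaluation:
  ~b: Łukasiewicz ¬ gives 1 − 0.4 = 0.6
  ~a: Łukasiewicz ¬ gives 1 − 0.3 = 0.7
  (a /\ ~a) = min(0.3, 0.7) = 0.3
  (~b /\ (a /\ ~a)) = min(0.6, 0.3) = 0.3
  ~(~b /\ (a /\ ~a)): Łukasiewicz ¬ gives 1 − 0.3 = 0.7
  (a \/ a) = max(0.3, 0.3) = 0.3
  ~(a \/ a): Łukasiewicz ¬ gives 1 − 0.3 = 0.7
  (~(~b /\ (a /\ ~a)) /\ ~(a \/ a)) = min(0.7, 0.7) = 0.7
  Łukasiewicz value = 0.7
Difference: 0 − 0.7 = -0.70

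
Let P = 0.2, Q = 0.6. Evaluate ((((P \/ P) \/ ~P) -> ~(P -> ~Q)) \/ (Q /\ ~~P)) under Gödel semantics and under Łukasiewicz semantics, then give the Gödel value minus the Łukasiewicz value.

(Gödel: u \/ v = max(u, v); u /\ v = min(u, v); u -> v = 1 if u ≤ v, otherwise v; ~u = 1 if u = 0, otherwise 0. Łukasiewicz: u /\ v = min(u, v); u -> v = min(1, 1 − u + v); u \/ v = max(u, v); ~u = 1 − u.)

Gödel evaluation:
  (P \/ P) = max(0.2, 0.2) = 0.2
  ~P: Gödel ¬ of 0.2 = 0 (operand ≠ 0)
  ((P \/ P) \/ ~P) = max(0.2, 0) = 0.2
  ~Q: Gödel ¬ of 0.6 = 0 (operand ≠ 0)
  (P -> ~Q): 0.2 > 0, so result = 0
  ~(P -> ~Q): Gödel ¬ of 0 = 1 (operand is 0)
  (((P \/ P) \/ ~P) -> ~(P -> ~Q)): 0.2 ≤ 1, so result = 1
  ~P: Gödel ¬ of 0.2 = 0 (operand ≠ 0)
  ~~P: Gödel ¬ of 0 = 1 (operand is 0)
  (Q /\ ~~P) = min(0.6, 1) = 0.6
  ((((P \/ P) \/ ~P) -> ~(P -> ~Q)) \/ (Q /\ ~~P)) = max(1, 0.6) = 1
  Gödel value = 1
Łukasiewicz evaluation:
  (P \/ P) = max(0.2, 0.2) = 0.2
  ~P: Łukasiewicz ¬ gives 1 − 0.2 = 0.8
  ((P \/ P) \/ ~P) = max(0.2, 0.8) = 0.8
  ~Q: Łukasiewicz ¬ gives 1 − 0.6 = 0.4
  (P -> ~Q): min(1, 1 − 0.2 + 0.4) = 1
  ~(P -> ~Q): Łukasiewicz ¬ gives 1 − 1 = 0
  (((P \/ P) \/ ~P) -> ~(P -> ~Q)): min(1, 1 − 0.8 + 0) = 0.2
  ~P: Łukasiewicz ¬ gives 1 − 0.2 = 0.8
  ~~P: Łukasiewicz ¬ gives 1 − 0.8 = 0.2
  (Q /\ ~~P) = min(0.6, 0.2) = 0.2
  ((((P \/ P) \/ ~P) -> ~(P -> ~Q)) \/ (Q /\ ~~P)) = max(0.2, 0.2) = 0.2
  Łukasiewicz value = 0.2
Difference: 1 − 0.2 = 0.80

0.80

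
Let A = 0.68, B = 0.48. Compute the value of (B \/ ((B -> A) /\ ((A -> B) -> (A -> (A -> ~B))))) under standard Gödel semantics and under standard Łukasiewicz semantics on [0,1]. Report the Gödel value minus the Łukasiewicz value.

Gödel evaluation:
  (B -> A): 0.48 ≤ 0.68, so result = 1
  (A -> B): 0.68 > 0.48, so result = 0.48
  ~B: Gödel ¬ of 0.48 = 0 (operand ≠ 0)
  (A -> ~B): 0.68 > 0, so result = 0
  (A -> (A -> ~B)): 0.68 > 0, so result = 0
  ((A -> B) -> (A -> (A -> ~B))): 0.48 > 0, so result = 0
  ((B -> A) /\ ((A -> B) -> (A -> (A -> ~B)))) = min(1, 0) = 0
  (B \/ ((B -> A) /\ ((A -> B) -> (A -> (A -> ~B))))) = max(0.48, 0) = 0.48
  Gödel value = 0.48
Łukasiewicz evaluation:
  (B -> A): min(1, 1 − 0.48 + 0.68) = 1
  (A -> B): min(1, 1 − 0.68 + 0.48) = 0.8
  ~B: Łukasiewicz ¬ gives 1 − 0.48 = 0.52
  (A -> ~B): min(1, 1 − 0.68 + 0.52) = 0.84
  (A -> (A -> ~B)): min(1, 1 − 0.68 + 0.84) = 1
  ((A -> B) -> (A -> (A -> ~B))): min(1, 1 − 0.8 + 1) = 1
  ((B -> A) /\ ((A -> B) -> (A -> (A -> ~B)))) = min(1, 1) = 1
  (B \/ ((B -> A) /\ ((A -> B) -> (A -> (A -> ~B))))) = max(0.48, 1) = 1
  Łukasiewicz value = 1
Difference: 0.48 − 1 = -0.52

-0.52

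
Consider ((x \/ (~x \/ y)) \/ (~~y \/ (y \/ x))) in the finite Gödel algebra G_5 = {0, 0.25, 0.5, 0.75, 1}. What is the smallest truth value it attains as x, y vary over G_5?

The minimum is attained at x = 0.25, y = 0:
  ~x: Gödel ¬ of 0.25 = 0 (operand ≠ 0)
  (~x \/ y) = max(0, 0) = 0
  (x \/ (~x \/ y)) = max(0.25, 0) = 0.25
  ~y: Gödel ¬ of 0 = 1 (operand is 0)
  ~~y: Gödel ¬ of 1 = 0 (operand ≠ 0)
  (y \/ x) = max(0, 0.25) = 0.25
  (~~y \/ (y \/ x)) = max(0, 0.25) = 0.25
  ((x \/ (~x \/ y)) \/ (~~y \/ (y \/ x))) = max(0.25, 0.25) = 0.25
Checking all 25 assignments confirms none give a value below 0.25.

0.25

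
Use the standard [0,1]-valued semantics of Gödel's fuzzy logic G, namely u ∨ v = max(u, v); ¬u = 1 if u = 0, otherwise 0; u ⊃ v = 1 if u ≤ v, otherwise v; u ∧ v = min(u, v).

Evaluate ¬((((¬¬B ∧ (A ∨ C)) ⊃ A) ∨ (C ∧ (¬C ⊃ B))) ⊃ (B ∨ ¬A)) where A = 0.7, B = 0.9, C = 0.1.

¬B: Gödel ¬ of 0.9 = 0 (operand ≠ 0)
¬¬B: Gödel ¬ of 0 = 1 (operand is 0)
(A ∨ C) = max(0.7, 0.1) = 0.7
(¬¬B ∧ (A ∨ C)) = min(1, 0.7) = 0.7
((¬¬B ∧ (A ∨ C)) ⊃ A): 0.7 ≤ 0.7, so result = 1
¬C: Gödel ¬ of 0.1 = 0 (operand ≠ 0)
(¬C ⊃ B): 0 ≤ 0.9, so result = 1
(C ∧ (¬C ⊃ B)) = min(0.1, 1) = 0.1
(((¬¬B ∧ (A ∨ C)) ⊃ A) ∨ (C ∧ (¬C ⊃ B))) = max(1, 0.1) = 1
¬A: Gödel ¬ of 0.7 = 0 (operand ≠ 0)
(B ∨ ¬A) = max(0.9, 0) = 0.9
((((¬¬B ∧ (A ∨ C)) ⊃ A) ∨ (C ∧ (¬C ⊃ B))) ⊃ (B ∨ ¬A)): 1 > 0.9, so result = 0.9
¬((((¬¬B ∧ (A ∨ C)) ⊃ A) ∨ (C ∧ (¬C ⊃ B))) ⊃ (B ∨ ¬A)): Gödel ¬ of 0.9 = 0 (operand ≠ 0)

0.00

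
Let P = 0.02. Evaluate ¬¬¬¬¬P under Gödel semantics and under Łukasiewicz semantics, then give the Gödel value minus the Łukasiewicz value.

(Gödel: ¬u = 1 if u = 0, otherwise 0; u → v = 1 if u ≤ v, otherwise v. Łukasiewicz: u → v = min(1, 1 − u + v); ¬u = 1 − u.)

-0.98

Gödel evaluation:
  ¬P: Gödel ¬ of 0.02 = 0 (operand ≠ 0)
  ¬¬P: Gödel ¬ of 0 = 1 (operand is 0)
  ¬¬¬P: Gödel ¬ of 1 = 0 (operand ≠ 0)
  ¬¬¬¬P: Gödel ¬ of 0 = 1 (operand is 0)
  ¬¬¬¬¬P: Gödel ¬ of 1 = 0 (operand ≠ 0)
  Gödel value = 0
Łukasiewicz evaluation:
  ¬P: Łukasiewicz ¬ gives 1 − 0.02 = 0.98
  ¬¬P: Łukasiewicz ¬ gives 1 − 0.98 = 0.02
  ¬¬¬P: Łukasiewicz ¬ gives 1 − 0.02 = 0.98
  ¬¬¬¬P: Łukasiewicz ¬ gives 1 − 0.98 = 0.02
  ¬¬¬¬¬P: Łukasiewicz ¬ gives 1 − 0.02 = 0.98
  Łukasiewicz value = 0.98
Difference: 0 − 0.98 = -0.98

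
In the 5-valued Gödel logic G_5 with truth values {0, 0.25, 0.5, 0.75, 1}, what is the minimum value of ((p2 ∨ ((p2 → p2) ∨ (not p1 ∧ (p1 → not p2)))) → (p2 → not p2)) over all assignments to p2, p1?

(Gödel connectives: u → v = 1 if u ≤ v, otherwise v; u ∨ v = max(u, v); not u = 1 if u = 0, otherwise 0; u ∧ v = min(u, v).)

0.00

The minimum is attained at p2 = 0.25, p1 = 0:
  (p2 → p2): 0.25 ≤ 0.25, so result = 1
  not p1: Gödel ¬ of 0 = 1 (operand is 0)
  not p2: Gödel ¬ of 0.25 = 0 (operand ≠ 0)
  (p1 → not p2): 0 ≤ 0, so result = 1
  (not p1 ∧ (p1 → not p2)) = min(1, 1) = 1
  ((p2 → p2) ∨ (not p1 ∧ (p1 → not p2))) = max(1, 1) = 1
  (p2 ∨ ((p2 → p2) ∨ (not p1 ∧ (p1 → not p2)))) = max(0.25, 1) = 1
  not p2: Gödel ¬ of 0.25 = 0 (operand ≠ 0)
  (p2 → not p2): 0.25 > 0, so result = 0
  ((p2 ∨ ((p2 → p2) ∨ (not p1 ∧ (p1 → not p2)))) → (p2 → not p2)): 1 > 0, so result = 0
Checking all 25 assignments confirms none give a value below 0.00.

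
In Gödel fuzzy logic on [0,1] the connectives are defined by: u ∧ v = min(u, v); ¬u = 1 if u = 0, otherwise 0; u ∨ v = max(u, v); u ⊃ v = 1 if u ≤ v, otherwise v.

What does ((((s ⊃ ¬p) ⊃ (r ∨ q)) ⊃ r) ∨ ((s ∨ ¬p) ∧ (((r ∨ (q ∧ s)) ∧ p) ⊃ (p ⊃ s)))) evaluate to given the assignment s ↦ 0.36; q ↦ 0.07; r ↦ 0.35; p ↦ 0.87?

0.36

¬p: Gödel ¬ of 0.87 = 0 (operand ≠ 0)
(s ⊃ ¬p): 0.36 > 0, so result = 0
(r ∨ q) = max(0.35, 0.07) = 0.35
((s ⊃ ¬p) ⊃ (r ∨ q)): 0 ≤ 0.35, so result = 1
(((s ⊃ ¬p) ⊃ (r ∨ q)) ⊃ r): 1 > 0.35, so result = 0.35
¬p: Gödel ¬ of 0.87 = 0 (operand ≠ 0)
(s ∨ ¬p) = max(0.36, 0) = 0.36
(q ∧ s) = min(0.07, 0.36) = 0.07
(r ∨ (q ∧ s)) = max(0.35, 0.07) = 0.35
((r ∨ (q ∧ s)) ∧ p) = min(0.35, 0.87) = 0.35
(p ⊃ s): 0.87 > 0.36, so result = 0.36
(((r ∨ (q ∧ s)) ∧ p) ⊃ (p ⊃ s)): 0.35 ≤ 0.36, so result = 1
((s ∨ ¬p) ∧ (((r ∨ (q ∧ s)) ∧ p) ⊃ (p ⊃ s))) = min(0.36, 1) = 0.36
((((s ⊃ ¬p) ⊃ (r ∨ q)) ⊃ r) ∨ ((s ∨ ¬p) ∧ (((r ∨ (q ∧ s)) ∧ p) ⊃ (p ⊃ s)))) = max(0.35, 0.36) = 0.36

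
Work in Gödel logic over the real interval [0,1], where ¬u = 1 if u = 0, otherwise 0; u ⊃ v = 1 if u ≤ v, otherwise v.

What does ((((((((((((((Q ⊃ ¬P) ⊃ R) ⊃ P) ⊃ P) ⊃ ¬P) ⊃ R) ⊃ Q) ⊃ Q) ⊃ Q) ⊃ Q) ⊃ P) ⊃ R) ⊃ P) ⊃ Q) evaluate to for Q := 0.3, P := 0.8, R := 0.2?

0.30

¬P: Gödel ¬ of 0.8 = 0 (operand ≠ 0)
(Q ⊃ ¬P): 0.3 > 0, so result = 0
((Q ⊃ ¬P) ⊃ R): 0 ≤ 0.2, so result = 1
(((Q ⊃ ¬P) ⊃ R) ⊃ P): 1 > 0.8, so result = 0.8
((((Q ⊃ ¬P) ⊃ R) ⊃ P) ⊃ P): 0.8 ≤ 0.8, so result = 1
¬P: Gödel ¬ of 0.8 = 0 (operand ≠ 0)
(((((Q ⊃ ¬P) ⊃ R) ⊃ P) ⊃ P) ⊃ ¬P): 1 > 0, so result = 0
((((((Q ⊃ ¬P) ⊃ R) ⊃ P) ⊃ P) ⊃ ¬P) ⊃ R): 0 ≤ 0.2, so result = 1
(((((((Q ⊃ ¬P) ⊃ R) ⊃ P) ⊃ P) ⊃ ¬P) ⊃ R) ⊃ Q): 1 > 0.3, so result = 0.3
((((((((Q ⊃ ¬P) ⊃ R) ⊃ P) ⊃ P) ⊃ ¬P) ⊃ R) ⊃ Q) ⊃ Q): 0.3 ≤ 0.3, so result = 1
(((((((((Q ⊃ ¬P) ⊃ R) ⊃ P) ⊃ P) ⊃ ¬P) ⊃ R) ⊃ Q) ⊃ Q) ⊃ Q): 1 > 0.3, so result = 0.3
((((((((((Q ⊃ ¬P) ⊃ R) ⊃ P) ⊃ P) ⊃ ¬P) ⊃ R) ⊃ Q) ⊃ Q) ⊃ Q) ⊃ Q): 0.3 ≤ 0.3, so result = 1
(((((((((((Q ⊃ ¬P) ⊃ R) ⊃ P) ⊃ P) ⊃ ¬P) ⊃ R) ⊃ Q) ⊃ Q) ⊃ Q) ⊃ Q) ⊃ P): 1 > 0.8, so result = 0.8
((((((((((((Q ⊃ ¬P) ⊃ R) ⊃ P) ⊃ P) ⊃ ¬P) ⊃ R) ⊃ Q) ⊃ Q) ⊃ Q) ⊃ Q) ⊃ P) ⊃ R): 0.8 > 0.2, so result = 0.2
(((((((((((((Q ⊃ ¬P) ⊃ R) ⊃ P) ⊃ P) ⊃ ¬P) ⊃ R) ⊃ Q) ⊃ Q) ⊃ Q) ⊃ Q) ⊃ P) ⊃ R) ⊃ P): 0.2 ≤ 0.8, so result = 1
((((((((((((((Q ⊃ ¬P) ⊃ R) ⊃ P) ⊃ P) ⊃ ¬P) ⊃ R) ⊃ Q) ⊃ Q) ⊃ Q) ⊃ Q) ⊃ P) ⊃ R) ⊃ P) ⊃ Q): 1 > 0.3, so result = 0.3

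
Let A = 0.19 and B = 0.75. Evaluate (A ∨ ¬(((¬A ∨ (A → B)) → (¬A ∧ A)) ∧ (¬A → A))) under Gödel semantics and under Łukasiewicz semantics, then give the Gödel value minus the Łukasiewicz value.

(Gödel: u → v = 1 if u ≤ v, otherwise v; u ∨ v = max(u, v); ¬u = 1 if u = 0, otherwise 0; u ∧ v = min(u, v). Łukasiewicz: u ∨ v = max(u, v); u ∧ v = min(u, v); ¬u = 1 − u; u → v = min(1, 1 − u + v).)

0.19

Gödel evaluation:
  ¬A: Gödel ¬ of 0.19 = 0 (operand ≠ 0)
  (A → B): 0.19 ≤ 0.75, so result = 1
  (¬A ∨ (A → B)) = max(0, 1) = 1
  ¬A: Gödel ¬ of 0.19 = 0 (operand ≠ 0)
  (¬A ∧ A) = min(0, 0.19) = 0
  ((¬A ∨ (A → B)) → (¬A ∧ A)): 1 > 0, so result = 0
  ¬A: Gödel ¬ of 0.19 = 0 (operand ≠ 0)
  (¬A → A): 0 ≤ 0.19, so result = 1
  (((¬A ∨ (A → B)) → (¬A ∧ A)) ∧ (¬A → A)) = min(0, 1) = 0
  ¬(((¬A ∨ (A → B)) → (¬A ∧ A)) ∧ (¬A → A)): Gödel ¬ of 0 = 1 (operand is 0)
  (A ∨ ¬(((¬A ∨ (A → B)) → (¬A ∧ A)) ∧ (¬A → A))) = max(0.19, 1) = 1
  Gödel value = 1
Łukasiewicz evaluation:
  ¬A: Łukasiewicz ¬ gives 1 − 0.19 = 0.81
  (A → B): min(1, 1 − 0.19 + 0.75) = 1
  (¬A ∨ (A → B)) = max(0.81, 1) = 1
  ¬A: Łukasiewicz ¬ gives 1 − 0.19 = 0.81
  (¬A ∧ A) = min(0.81, 0.19) = 0.19
  ((¬A ∨ (A → B)) → (¬A ∧ A)): min(1, 1 − 1 + 0.19) = 0.19
  ¬A: Łukasiewicz ¬ gives 1 − 0.19 = 0.81
  (¬A → A): min(1, 1 − 0.81 + 0.19) = 0.38
  (((¬A ∨ (A → B)) → (¬A ∧ A)) ∧ (¬A → A)) = min(0.19, 0.38) = 0.19
  ¬(((¬A ∨ (A → B)) → (¬A ∧ A)) ∧ (¬A → A)): Łukasiewicz ¬ gives 1 − 0.19 = 0.81
  (A ∨ ¬(((¬A ∨ (A → B)) → (¬A ∧ A)) ∧ (¬A → A))) = max(0.19, 0.81) = 0.81
  Łukasiewicz value = 0.81
Difference: 1 − 0.81 = 0.19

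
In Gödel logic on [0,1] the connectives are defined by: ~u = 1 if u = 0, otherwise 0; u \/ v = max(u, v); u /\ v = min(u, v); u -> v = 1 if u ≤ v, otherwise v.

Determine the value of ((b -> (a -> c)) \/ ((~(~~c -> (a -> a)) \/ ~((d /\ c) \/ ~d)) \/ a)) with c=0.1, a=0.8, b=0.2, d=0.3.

0.80

(a -> c): 0.8 > 0.1, so result = 0.1
(b -> (a -> c)): 0.2 > 0.1, so result = 0.1
~c: Gödel ¬ of 0.1 = 0 (operand ≠ 0)
~~c: Gödel ¬ of 0 = 1 (operand is 0)
(a -> a): 0.8 ≤ 0.8, so result = 1
(~~c -> (a -> a)): 1 ≤ 1, so result = 1
~(~~c -> (a -> a)): Gödel ¬ of 1 = 0 (operand ≠ 0)
(d /\ c) = min(0.3, 0.1) = 0.1
~d: Gödel ¬ of 0.3 = 0 (operand ≠ 0)
((d /\ c) \/ ~d) = max(0.1, 0) = 0.1
~((d /\ c) \/ ~d): Gödel ¬ of 0.1 = 0 (operand ≠ 0)
(~(~~c -> (a -> a)) \/ ~((d /\ c) \/ ~d)) = max(0, 0) = 0
((~(~~c -> (a -> a)) \/ ~((d /\ c) \/ ~d)) \/ a) = max(0, 0.8) = 0.8
((b -> (a -> c)) \/ ((~(~~c -> (a -> a)) \/ ~((d /\ c) \/ ~d)) \/ a)) = max(0.1, 0.8) = 0.8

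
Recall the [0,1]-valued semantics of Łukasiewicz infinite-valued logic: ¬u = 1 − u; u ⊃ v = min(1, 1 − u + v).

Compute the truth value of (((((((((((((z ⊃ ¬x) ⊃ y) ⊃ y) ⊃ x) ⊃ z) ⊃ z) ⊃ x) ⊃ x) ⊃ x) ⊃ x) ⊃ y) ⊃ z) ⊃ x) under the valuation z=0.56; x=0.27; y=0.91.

¬x: Łukasiewicz ¬ gives 1 − 0.27 = 0.73
(z ⊃ ¬x): min(1, 1 − 0.56 + 0.73) = 1
((z ⊃ ¬x) ⊃ y): min(1, 1 − 1 + 0.91) = 0.91
(((z ⊃ ¬x) ⊃ y) ⊃ y): min(1, 1 − 0.91 + 0.91) = 1
((((z ⊃ ¬x) ⊃ y) ⊃ y) ⊃ x): min(1, 1 − 1 + 0.27) = 0.27
(((((z ⊃ ¬x) ⊃ y) ⊃ y) ⊃ x) ⊃ z): min(1, 1 − 0.27 + 0.56) = 1
((((((z ⊃ ¬x) ⊃ y) ⊃ y) ⊃ x) ⊃ z) ⊃ z): min(1, 1 − 1 + 0.56) = 0.56
(((((((z ⊃ ¬x) ⊃ y) ⊃ y) ⊃ x) ⊃ z) ⊃ z) ⊃ x): min(1, 1 − 0.56 + 0.27) = 0.71
((((((((z ⊃ ¬x) ⊃ y) ⊃ y) ⊃ x) ⊃ z) ⊃ z) ⊃ x) ⊃ x): min(1, 1 − 0.71 + 0.27) = 0.56
(((((((((z ⊃ ¬x) ⊃ y) ⊃ y) ⊃ x) ⊃ z) ⊃ z) ⊃ x) ⊃ x) ⊃ x): min(1, 1 − 0.56 + 0.27) = 0.71
((((((((((z ⊃ ¬x) ⊃ y) ⊃ y) ⊃ x) ⊃ z) ⊃ z) ⊃ x) ⊃ x) ⊃ x) ⊃ x): min(1, 1 − 0.71 + 0.27) = 0.56
(((((((((((z ⊃ ¬x) ⊃ y) ⊃ y) ⊃ x) ⊃ z) ⊃ z) ⊃ x) ⊃ x) ⊃ x) ⊃ x) ⊃ y): min(1, 1 − 0.56 + 0.91) = 1
((((((((((((z ⊃ ¬x) ⊃ y) ⊃ y) ⊃ x) ⊃ z) ⊃ z) ⊃ x) ⊃ x) ⊃ x) ⊃ x) ⊃ y) ⊃ z): min(1, 1 − 1 + 0.56) = 0.56
(((((((((((((z ⊃ ¬x) ⊃ y) ⊃ y) ⊃ x) ⊃ z) ⊃ z) ⊃ x) ⊃ x) ⊃ x) ⊃ x) ⊃ y) ⊃ z) ⊃ x): min(1, 1 − 0.56 + 0.27) = 0.71

0.71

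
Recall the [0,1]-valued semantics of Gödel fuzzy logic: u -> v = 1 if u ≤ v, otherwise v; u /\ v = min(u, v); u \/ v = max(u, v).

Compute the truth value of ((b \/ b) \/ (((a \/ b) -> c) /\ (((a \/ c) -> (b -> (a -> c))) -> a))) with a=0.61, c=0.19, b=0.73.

(b \/ b) = max(0.73, 0.73) = 0.73
(a \/ b) = max(0.61, 0.73) = 0.73
((a \/ b) -> c): 0.73 > 0.19, so result = 0.19
(a \/ c) = max(0.61, 0.19) = 0.61
(a -> c): 0.61 > 0.19, so result = 0.19
(b -> (a -> c)): 0.73 > 0.19, so result = 0.19
((a \/ c) -> (b -> (a -> c))): 0.61 > 0.19, so result = 0.19
(((a \/ c) -> (b -> (a -> c))) -> a): 0.19 ≤ 0.61, so result = 1
(((a \/ b) -> c) /\ (((a \/ c) -> (b -> (a -> c))) -> a)) = min(0.19, 1) = 0.19
((b \/ b) \/ (((a \/ b) -> c) /\ (((a \/ c) -> (b -> (a -> c))) -> a))) = max(0.73, 0.19) = 0.73

0.73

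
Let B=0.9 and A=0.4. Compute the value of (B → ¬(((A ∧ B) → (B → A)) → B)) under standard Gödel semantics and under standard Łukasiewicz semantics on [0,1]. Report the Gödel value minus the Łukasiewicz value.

Gödel evaluation:
  (A ∧ B) = min(0.4, 0.9) = 0.4
  (B → A): 0.9 > 0.4, so result = 0.4
  ((A ∧ B) → (B → A)): 0.4 ≤ 0.4, so result = 1
  (((A ∧ B) → (B → A)) → B): 1 > 0.9, so result = 0.9
  ¬(((A ∧ B) → (B → A)) → B): Gödel ¬ of 0.9 = 0 (operand ≠ 0)
  (B → ¬(((A ∧ B) → (B → A)) → B)): 0.9 > 0, so result = 0
  Gödel value = 0
Łukasiewicz evaluation:
  (A ∧ B) = min(0.4, 0.9) = 0.4
  (B → A): min(1, 1 − 0.9 + 0.4) = 0.5
  ((A ∧ B) → (B → A)): min(1, 1 − 0.4 + 0.5) = 1
  (((A ∧ B) → (B → A)) → B): min(1, 1 − 1 + 0.9) = 0.9
  ¬(((A ∧ B) → (B → A)) → B): Łukasiewicz ¬ gives 1 − 0.9 = 0.1
  (B → ¬(((A ∧ B) → (B → A)) → B)): min(1, 1 − 0.9 + 0.1) = 0.2
  Łukasiewicz value = 0.2
Difference: 0 − 0.2 = -0.20

-0.20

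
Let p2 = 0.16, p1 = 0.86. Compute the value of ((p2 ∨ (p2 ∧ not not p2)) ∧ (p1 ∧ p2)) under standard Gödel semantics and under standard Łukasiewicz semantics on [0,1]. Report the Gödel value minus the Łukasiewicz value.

Gödel evaluation:
  not p2: Gödel ¬ of 0.16 = 0 (operand ≠ 0)
  not not p2: Gödel ¬ of 0 = 1 (operand is 0)
  (p2 ∧ not not p2) = min(0.16, 1) = 0.16
  (p2 ∨ (p2 ∧ not not p2)) = max(0.16, 0.16) = 0.16
  (p1 ∧ p2) = min(0.86, 0.16) = 0.16
  ((p2 ∨ (p2 ∧ not not p2)) ∧ (p1 ∧ p2)) = min(0.16, 0.16) = 0.16
  Gödel value = 0.16
Łukasiewicz evaluation:
  not p2: Łukasiewicz ¬ gives 1 − 0.16 = 0.84
  not not p2: Łukasiewicz ¬ gives 1 − 0.84 = 0.16
  (p2 ∧ not not p2) = min(0.16, 0.16) = 0.16
  (p2 ∨ (p2 ∧ not not p2)) = max(0.16, 0.16) = 0.16
  (p1 ∧ p2) = min(0.86, 0.16) = 0.16
  ((p2 ∨ (p2 ∧ not not p2)) ∧ (p1 ∧ p2)) = min(0.16, 0.16) = 0.16
  Łukasiewicz value = 0.16
Difference: 0.16 − 0.16 = 0.00

0.00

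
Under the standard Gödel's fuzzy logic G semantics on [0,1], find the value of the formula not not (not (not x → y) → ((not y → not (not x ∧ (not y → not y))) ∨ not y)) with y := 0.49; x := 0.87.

not x: Gödel ¬ of 0.87 = 0 (operand ≠ 0)
(not x → y): 0 ≤ 0.49, so result = 1
not (not x → y): Gödel ¬ of 1 = 0 (operand ≠ 0)
not y: Gödel ¬ of 0.49 = 0 (operand ≠ 0)
not x: Gödel ¬ of 0.87 = 0 (operand ≠ 0)
not y: Gödel ¬ of 0.49 = 0 (operand ≠ 0)
not y: Gödel ¬ of 0.49 = 0 (operand ≠ 0)
(not y → not y): 0 ≤ 0, so result = 1
(not x ∧ (not y → not y)) = min(0, 1) = 0
not (not x ∧ (not y → not y)): Gödel ¬ of 0 = 1 (operand is 0)
(not y → not (not x ∧ (not y → not y))): 0 ≤ 1, so result = 1
not y: Gödel ¬ of 0.49 = 0 (operand ≠ 0)
((not y → not (not x ∧ (not y → not y))) ∨ not y) = max(1, 0) = 1
(not (not x → y) → ((not y → not (not x ∧ (not y → not y))) ∨ not y)): 0 ≤ 1, so result = 1
not (not (not x → y) → ((not y → not (not x ∧ (not y → not y))) ∨ not y)): Gödel ¬ of 1 = 0 (operand ≠ 0)
not not (not (not x → y) → ((not y → not (not x ∧ (not y → not y))) ∨ not y)): Gödel ¬ of 0 = 1 (operand is 0)

1.00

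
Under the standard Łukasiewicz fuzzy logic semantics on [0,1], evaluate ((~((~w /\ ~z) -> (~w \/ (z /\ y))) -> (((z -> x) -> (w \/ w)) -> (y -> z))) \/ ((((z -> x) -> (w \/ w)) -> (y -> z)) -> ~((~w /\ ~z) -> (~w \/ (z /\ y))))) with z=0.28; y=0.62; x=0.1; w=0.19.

1.00

~w: Łukasiewicz ¬ gives 1 − 0.19 = 0.81
~z: Łukasiewicz ¬ gives 1 − 0.28 = 0.72
(~w /\ ~z) = min(0.81, 0.72) = 0.72
~w: Łukasiewicz ¬ gives 1 − 0.19 = 0.81
(z /\ y) = min(0.28, 0.62) = 0.28
(~w \/ (z /\ y)) = max(0.81, 0.28) = 0.81
((~w /\ ~z) -> (~w \/ (z /\ y))): min(1, 1 − 0.72 + 0.81) = 1
~((~w /\ ~z) -> (~w \/ (z /\ y))): Łukasiewicz ¬ gives 1 − 1 = 0
(z -> x): min(1, 1 − 0.28 + 0.1) = 0.82
(w \/ w) = max(0.19, 0.19) = 0.19
((z -> x) -> (w \/ w)): min(1, 1 − 0.82 + 0.19) = 0.37
(y -> z): min(1, 1 − 0.62 + 0.28) = 0.66
(((z -> x) -> (w \/ w)) -> (y -> z)): min(1, 1 − 0.37 + 0.66) = 1
(~((~w /\ ~z) -> (~w \/ (z /\ y))) -> (((z -> x) -> (w \/ w)) -> (y -> z))): min(1, 1 − 0 + 1) = 1
(z -> x): min(1, 1 − 0.28 + 0.1) = 0.82
(w \/ w) = max(0.19, 0.19) = 0.19
((z -> x) -> (w \/ w)): min(1, 1 − 0.82 + 0.19) = 0.37
(y -> z): min(1, 1 − 0.62 + 0.28) = 0.66
(((z -> x) -> (w \/ w)) -> (y -> z)): min(1, 1 − 0.37 + 0.66) = 1
~w: Łukasiewicz ¬ gives 1 − 0.19 = 0.81
~z: Łukasiewicz ¬ gives 1 − 0.28 = 0.72
(~w /\ ~z) = min(0.81, 0.72) = 0.72
~w: Łukasiewicz ¬ gives 1 − 0.19 = 0.81
(z /\ y) = min(0.28, 0.62) = 0.28
(~w \/ (z /\ y)) = max(0.81, 0.28) = 0.81
((~w /\ ~z) -> (~w \/ (z /\ y))): min(1, 1 − 0.72 + 0.81) = 1
~((~w /\ ~z) -> (~w \/ (z /\ y))): Łukasiewicz ¬ gives 1 − 1 = 0
((((z -> x) -> (w \/ w)) -> (y -> z)) -> ~((~w /\ ~z) -> (~w \/ (z /\ y)))): min(1, 1 − 1 + 0) = 0
((~((~w /\ ~z) -> (~w \/ (z /\ y))) -> (((z -> x) -> (w \/ w)) -> (y -> z))) \/ ((((z -> x) -> (w \/ w)) -> (y -> z)) -> ~((~w /\ ~z) -> (~w \/ (z /\ y))))) = max(1, 0) = 1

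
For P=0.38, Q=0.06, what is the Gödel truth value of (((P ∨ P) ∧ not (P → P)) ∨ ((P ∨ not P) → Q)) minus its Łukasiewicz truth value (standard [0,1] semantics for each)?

-0.38

Gödel evaluation:
  (P ∨ P) = max(0.38, 0.38) = 0.38
  (P → P): 0.38 ≤ 0.38, so result = 1
  not (P → P): Gödel ¬ of 1 = 0 (operand ≠ 0)
  ((P ∨ P) ∧ not (P → P)) = min(0.38, 0) = 0
  not P: Gödel ¬ of 0.38 = 0 (operand ≠ 0)
  (P ∨ not P) = max(0.38, 0) = 0.38
  ((P ∨ not P) → Q): 0.38 > 0.06, so result = 0.06
  (((P ∨ P) ∧ not (P → P)) ∨ ((P ∨ not P) → Q)) = max(0, 0.06) = 0.06
  Gödel value = 0.06
Łukasiewicz evaluation:
  (P ∨ P) = max(0.38, 0.38) = 0.38
  (P → P): min(1, 1 − 0.38 + 0.38) = 1
  not (P → P): Łukasiewicz ¬ gives 1 − 1 = 0
  ((P ∨ P) ∧ not (P → P)) = min(0.38, 0) = 0
  not P: Łukasiewicz ¬ gives 1 − 0.38 = 0.62
  (P ∨ not P) = max(0.38, 0.62) = 0.62
  ((P ∨ not P) → Q): min(1, 1 − 0.62 + 0.06) = 0.44
  (((P ∨ P) ∧ not (P → P)) ∨ ((P ∨ not P) → Q)) = max(0, 0.44) = 0.44
  Łukasiewicz value = 0.44
Difference: 0.06 − 0.44 = -0.38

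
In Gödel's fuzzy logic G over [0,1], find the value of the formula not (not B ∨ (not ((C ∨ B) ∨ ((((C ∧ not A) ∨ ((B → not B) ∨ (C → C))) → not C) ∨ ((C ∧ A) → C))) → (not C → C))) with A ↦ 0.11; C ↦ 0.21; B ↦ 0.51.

not B: Gödel ¬ of 0.51 = 0 (operand ≠ 0)
(C ∨ B) = max(0.21, 0.51) = 0.51
not A: Gödel ¬ of 0.11 = 0 (operand ≠ 0)
(C ∧ not A) = min(0.21, 0) = 0
not B: Gödel ¬ of 0.51 = 0 (operand ≠ 0)
(B → not B): 0.51 > 0, so result = 0
(C → C): 0.21 ≤ 0.21, so result = 1
((B → not B) ∨ (C → C)) = max(0, 1) = 1
((C ∧ not A) ∨ ((B → not B) ∨ (C → C))) = max(0, 1) = 1
not C: Gödel ¬ of 0.21 = 0 (operand ≠ 0)
(((C ∧ not A) ∨ ((B → not B) ∨ (C → C))) → not C): 1 > 0, so result = 0
(C ∧ A) = min(0.21, 0.11) = 0.11
((C ∧ A) → C): 0.11 ≤ 0.21, so result = 1
((((C ∧ not A) ∨ ((B → not B) ∨ (C → C))) → not C) ∨ ((C ∧ A) → C)) = max(0, 1) = 1
((C ∨ B) ∨ ((((C ∧ not A) ∨ ((B → not B) ∨ (C → C))) → not C) ∨ ((C ∧ A) → C))) = max(0.51, 1) = 1
not ((C ∨ B) ∨ ((((C ∧ not A) ∨ ((B → not B) ∨ (C → C))) → not C) ∨ ((C ∧ A) → C))): Gödel ¬ of 1 = 0 (operand ≠ 0)
not C: Gödel ¬ of 0.21 = 0 (operand ≠ 0)
(not C → C): 0 ≤ 0.21, so result = 1
(not ((C ∨ B) ∨ ((((C ∧ not A) ∨ ((B → not B) ∨ (C → C))) → not C) ∨ ((C ∧ A) → C))) → (not C → C)): 0 ≤ 1, so result = 1
(not B ∨ (not ((C ∨ B) ∨ ((((C ∧ not A) ∨ ((B → not B) ∨ (C → C))) → not C) ∨ ((C ∧ A) → C))) → (not C → C))) = max(0, 1) = 1
not (not B ∨ (not ((C ∨ B) ∨ ((((C ∧ not A) ∨ ((B → not B) ∨ (C → C))) → not C) ∨ ((C ∧ A) → C))) → (not C → C))): Gödel ¬ of 1 = 0 (operand ≠ 0)

0.00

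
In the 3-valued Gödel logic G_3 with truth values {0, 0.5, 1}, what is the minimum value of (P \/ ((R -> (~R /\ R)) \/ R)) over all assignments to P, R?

0.50

The minimum is attained at P = 0, R = 0.5:
  ~R: Gödel ¬ of 0.5 = 0 (operand ≠ 0)
  (~R /\ R) = min(0, 0.5) = 0
  (R -> (~R /\ R)): 0.5 > 0, so result = 0
  ((R -> (~R /\ R)) \/ R) = max(0, 0.5) = 0.5
  (P \/ ((R -> (~R /\ R)) \/ R)) = max(0, 0.5) = 0.5
Checking all 9 assignments confirms none give a value below 0.50.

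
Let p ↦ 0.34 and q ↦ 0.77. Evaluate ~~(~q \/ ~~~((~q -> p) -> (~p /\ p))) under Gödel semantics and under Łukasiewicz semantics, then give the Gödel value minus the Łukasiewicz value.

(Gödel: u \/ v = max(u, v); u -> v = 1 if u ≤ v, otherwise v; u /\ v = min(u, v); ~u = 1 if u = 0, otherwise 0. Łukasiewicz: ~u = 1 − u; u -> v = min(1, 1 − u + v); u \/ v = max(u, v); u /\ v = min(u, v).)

0.34

Gödel evaluation:
  ~q: Gödel ¬ of 0.77 = 0 (operand ≠ 0)
  ~q: Gödel ¬ of 0.77 = 0 (operand ≠ 0)
  (~q -> p): 0 ≤ 0.34, so result = 1
  ~p: Gödel ¬ of 0.34 = 0 (operand ≠ 0)
  (~p /\ p) = min(0, 0.34) = 0
  ((~q -> p) -> (~p /\ p)): 1 > 0, so result = 0
  ~((~q -> p) -> (~p /\ p)): Gödel ¬ of 0 = 1 (operand is 0)
  ~~((~q -> p) -> (~p /\ p)): Gödel ¬ of 1 = 0 (operand ≠ 0)
  ~~~((~q -> p) -> (~p /\ p)): Gödel ¬ of 0 = 1 (operand is 0)
  (~q \/ ~~~((~q -> p) -> (~p /\ p))) = max(0, 1) = 1
  ~(~q \/ ~~~((~q -> p) -> (~p /\ p))): Gödel ¬ of 1 = 0 (operand ≠ 0)
  ~~(~q \/ ~~~((~q -> p) -> (~p /\ p))): Gödel ¬ of 0 = 1 (operand is 0)
  Gödel value = 1
Łukasiewicz evaluation:
  ~q: Łukasiewicz ¬ gives 1 − 0.77 = 0.23
  ~q: Łukasiewicz ¬ gives 1 − 0.77 = 0.23
  (~q -> p): min(1, 1 − 0.23 + 0.34) = 1
  ~p: Łukasiewicz ¬ gives 1 − 0.34 = 0.66
  (~p /\ p) = min(0.66, 0.34) = 0.34
  ((~q -> p) -> (~p /\ p)): min(1, 1 − 1 + 0.34) = 0.34
  ~((~q -> p) -> (~p /\ p)): Łukasiewicz ¬ gives 1 − 0.34 = 0.66
  ~~((~q -> p) -> (~p /\ p)): Łukasiewicz ¬ gives 1 − 0.66 = 0.34
  ~~~((~q -> p) -> (~p /\ p)): Łukasiewicz ¬ gives 1 − 0.34 = 0.66
  (~q \/ ~~~((~q -> p) -> (~p /\ p))) = max(0.23, 0.66) = 0.66
  ~(~q \/ ~~~((~q -> p) -> (~p /\ p))): Łukasiewicz ¬ gives 1 − 0.66 = 0.34
  ~~(~q \/ ~~~((~q -> p) -> (~p /\ p))): Łukasiewicz ¬ gives 1 − 0.34 = 0.66
  Łukasiewicz value = 0.66
Difference: 1 − 0.66 = 0.34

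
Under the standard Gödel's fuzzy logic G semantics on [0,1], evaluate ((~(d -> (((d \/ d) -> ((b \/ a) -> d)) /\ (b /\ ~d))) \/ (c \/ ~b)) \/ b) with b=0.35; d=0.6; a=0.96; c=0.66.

(d \/ d) = max(0.6, 0.6) = 0.6
(b \/ a) = max(0.35, 0.96) = 0.96
((b \/ a) -> d): 0.96 > 0.6, so result = 0.6
((d \/ d) -> ((b \/ a) -> d)): 0.6 ≤ 0.6, so result = 1
~d: Gödel ¬ of 0.6 = 0 (operand ≠ 0)
(b /\ ~d) = min(0.35, 0) = 0
(((d \/ d) -> ((b \/ a) -> d)) /\ (b /\ ~d)) = min(1, 0) = 0
(d -> (((d \/ d) -> ((b \/ a) -> d)) /\ (b /\ ~d))): 0.6 > 0, so result = 0
~(d -> (((d \/ d) -> ((b \/ a) -> d)) /\ (b /\ ~d))): Gödel ¬ of 0 = 1 (operand is 0)
~b: Gödel ¬ of 0.35 = 0 (operand ≠ 0)
(c \/ ~b) = max(0.66, 0) = 0.66
(~(d -> (((d \/ d) -> ((b \/ a) -> d)) /\ (b /\ ~d))) \/ (c \/ ~b)) = max(1, 0.66) = 1
((~(d -> (((d \/ d) -> ((b \/ a) -> d)) /\ (b /\ ~d))) \/ (c \/ ~b)) \/ b) = max(1, 0.35) = 1

1.00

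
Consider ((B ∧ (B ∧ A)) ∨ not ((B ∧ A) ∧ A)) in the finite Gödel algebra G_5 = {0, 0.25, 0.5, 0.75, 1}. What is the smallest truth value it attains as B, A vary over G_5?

The minimum is attained at B = 0.25, A = 0.25:
  (B ∧ A) = min(0.25, 0.25) = 0.25
  (B ∧ (B ∧ A)) = min(0.25, 0.25) = 0.25
  (B ∧ A) = min(0.25, 0.25) = 0.25
  ((B ∧ A) ∧ A) = min(0.25, 0.25) = 0.25
  not ((B ∧ A) ∧ A): Gödel ¬ of 0.25 = 0 (operand ≠ 0)
  ((B ∧ (B ∧ A)) ∨ not ((B ∧ A) ∧ A)) = max(0.25, 0) = 0.25
Checking all 25 assignments confirms none give a value below 0.25.

0.25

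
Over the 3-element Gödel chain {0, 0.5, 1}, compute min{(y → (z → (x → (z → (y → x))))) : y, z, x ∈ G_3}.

1.00

Every assignment gives 1. For instance at y = 0, z = 0, x = 0:
  (y → x): 0 ≤ 0, so result = 1
  (z → (y → x)): 0 ≤ 1, so result = 1
  (x → (z → (y → x))): 0 ≤ 1, so result = 1
  (z → (x → (z → (y → x)))): 0 ≤ 1, so result = 1
  (y → (z → (x → (z → (y → x))))): 0 ≤ 1, so result = 1
All 27 assignments give value 1 — the formula is a G_3-tautology.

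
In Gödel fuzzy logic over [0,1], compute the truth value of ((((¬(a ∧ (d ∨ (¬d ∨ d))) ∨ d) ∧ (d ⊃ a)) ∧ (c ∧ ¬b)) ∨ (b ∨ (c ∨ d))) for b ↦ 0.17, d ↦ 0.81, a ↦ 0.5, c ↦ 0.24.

0.81

¬d: Gödel ¬ of 0.81 = 0 (operand ≠ 0)
(¬d ∨ d) = max(0, 0.81) = 0.81
(d ∨ (¬d ∨ d)) = max(0.81, 0.81) = 0.81
(a ∧ (d ∨ (¬d ∨ d))) = min(0.5, 0.81) = 0.5
¬(a ∧ (d ∨ (¬d ∨ d))): Gödel ¬ of 0.5 = 0 (operand ≠ 0)
(¬(a ∧ (d ∨ (¬d ∨ d))) ∨ d) = max(0, 0.81) = 0.81
(d ⊃ a): 0.81 > 0.5, so result = 0.5
((¬(a ∧ (d ∨ (¬d ∨ d))) ∨ d) ∧ (d ⊃ a)) = min(0.81, 0.5) = 0.5
¬b: Gödel ¬ of 0.17 = 0 (operand ≠ 0)
(c ∧ ¬b) = min(0.24, 0) = 0
(((¬(a ∧ (d ∨ (¬d ∨ d))) ∨ d) ∧ (d ⊃ a)) ∧ (c ∧ ¬b)) = min(0.5, 0) = 0
(c ∨ d) = max(0.24, 0.81) = 0.81
(b ∨ (c ∨ d)) = max(0.17, 0.81) = 0.81
((((¬(a ∧ (d ∨ (¬d ∨ d))) ∨ d) ∧ (d ⊃ a)) ∧ (c ∧ ¬b)) ∨ (b ∨ (c ∨ d))) = max(0, 0.81) = 0.81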